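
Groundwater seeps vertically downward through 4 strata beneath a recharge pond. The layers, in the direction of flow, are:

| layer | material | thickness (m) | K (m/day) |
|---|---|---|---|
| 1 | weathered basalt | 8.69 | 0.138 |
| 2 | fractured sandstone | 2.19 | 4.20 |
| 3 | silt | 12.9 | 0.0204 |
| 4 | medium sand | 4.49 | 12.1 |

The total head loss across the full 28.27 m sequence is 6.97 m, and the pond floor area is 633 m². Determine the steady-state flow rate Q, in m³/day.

Flow is perpendicular to layering, so the layers act in series and the equivalent K is the thickness-weighted harmonic mean.
Total thickness L = 8.69 + 2.19 + 12.9 + 4.49 = 28.27 m.
Σ(b_i/K_i) = 8.69/0.138 + 2.19/4.20 + 12.9/0.0204 + 4.49/12.1 = 696.2 d.
K_eq = L / Σ(b_i/K_i) = 28.27 / 696.2 = 0.04061 m/day.
Q = K_eq · A · (Δh/L) = 0.04061 × 633 × (6.97/28.27) = 6.337 m³/day.

6.34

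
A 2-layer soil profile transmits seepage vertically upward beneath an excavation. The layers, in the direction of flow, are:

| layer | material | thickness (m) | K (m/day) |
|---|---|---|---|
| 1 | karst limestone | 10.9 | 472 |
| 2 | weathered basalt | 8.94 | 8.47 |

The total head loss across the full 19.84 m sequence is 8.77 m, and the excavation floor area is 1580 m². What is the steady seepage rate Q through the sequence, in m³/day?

Flow is perpendicular to layering, so the layers act in series and the equivalent K is the thickness-weighted harmonic mean.
Total thickness L = 10.9 + 8.94 = 19.84 m.
Σ(b_i/K_i) = 10.9/472 + 8.94/8.47 = 1.079 d.
K_eq = L / Σ(b_i/K_i) = 19.84 / 1.079 = 18.39 m/day.
Q = K_eq · A · (Δh/L) = 18.39 × 1580 × (8.77/19.84) = 12847 m³/day.

12800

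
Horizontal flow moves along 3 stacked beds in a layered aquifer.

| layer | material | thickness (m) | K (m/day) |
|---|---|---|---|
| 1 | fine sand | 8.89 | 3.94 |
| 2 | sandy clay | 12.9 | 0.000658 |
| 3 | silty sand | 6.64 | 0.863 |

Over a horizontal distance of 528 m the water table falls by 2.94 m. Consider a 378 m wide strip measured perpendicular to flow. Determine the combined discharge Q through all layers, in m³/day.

85.8

Flow is parallel to layering, so each bed carries its own Darcy discharge and the transmissivities add.
Σ(K_i·b_i) = 3.94×8.89 + 0.000658×12.9 + 0.863×6.64 = 40.77 m²/day.
Hydraulic gradient i = Δh / L = 2.94 / 528 = 0.005568.
Q = Σ(K_i·b_i) · W · i = 40.77 × 378 × 0.005568 = 85.80 m³/day.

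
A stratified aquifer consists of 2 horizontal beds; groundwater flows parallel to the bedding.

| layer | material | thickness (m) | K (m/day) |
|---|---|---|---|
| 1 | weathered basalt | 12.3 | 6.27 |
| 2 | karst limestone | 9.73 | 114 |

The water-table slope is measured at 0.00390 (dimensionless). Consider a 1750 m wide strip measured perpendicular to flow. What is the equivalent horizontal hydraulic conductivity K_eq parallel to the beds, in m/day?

53.9

Flow is parallel to layering, so each bed carries its own Darcy discharge and the transmissivities add.
Σ(K_i·b_i) = 6.27×12.3 + 114×9.73 = 1186 m²/day.
Total thickness b = 22.03 m, so K_eq = Σ(K_i·b_i)/b = 53.85 m/day.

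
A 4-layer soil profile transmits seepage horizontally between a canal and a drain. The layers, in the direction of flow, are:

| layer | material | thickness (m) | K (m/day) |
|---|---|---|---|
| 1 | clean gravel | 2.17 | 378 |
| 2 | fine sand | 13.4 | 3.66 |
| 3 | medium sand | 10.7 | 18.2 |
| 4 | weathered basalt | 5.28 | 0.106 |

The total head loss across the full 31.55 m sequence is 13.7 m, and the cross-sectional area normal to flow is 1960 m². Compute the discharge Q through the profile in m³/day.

497

Flow is perpendicular to layering, so the layers act in series and the equivalent K is the thickness-weighted harmonic mean.
Total thickness L = 2.17 + 13.4 + 10.7 + 5.28 = 31.55 m.
Σ(b_i/K_i) = 2.17/378 + 13.4/3.66 + 10.7/18.2 + 5.28/0.106 = 54.07 d.
K_eq = L / Σ(b_i/K_i) = 31.55 / 54.07 = 0.5835 m/day.
Q = K_eq · A · (Δh/L) = 0.5835 × 1960 × (13.7/31.55) = 496.7 m³/day.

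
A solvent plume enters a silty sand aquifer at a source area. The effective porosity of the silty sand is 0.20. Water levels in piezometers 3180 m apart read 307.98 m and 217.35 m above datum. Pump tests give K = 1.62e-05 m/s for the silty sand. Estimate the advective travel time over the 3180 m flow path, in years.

Convert K: 1.62e-05 m/s × 86400 = 1.400 m/day.
Hydraulic gradient i = (307.98 − 217.35) / 3180 = 90.63 / 3180 = 0.02850.
Darcy flux q = K · i = 1.400 × 0.02850 = 0.03989 m/day.
Seepage velocity v = q / n_e = 0.03989 / 0.20 = 0.1995 m/day.
Travel time t = L / v = 3180 / 0.1995 = 15943 days = 43.65 years.

43.7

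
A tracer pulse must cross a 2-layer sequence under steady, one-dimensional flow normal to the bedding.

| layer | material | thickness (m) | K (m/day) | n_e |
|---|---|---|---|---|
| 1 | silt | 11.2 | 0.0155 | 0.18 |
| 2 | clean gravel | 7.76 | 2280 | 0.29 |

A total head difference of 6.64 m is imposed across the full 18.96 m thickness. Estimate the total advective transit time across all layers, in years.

With flow normal to the layers, continuity requires the same specific discharge q through every layer.
Σ(b_i/K_i) = 11.2/0.0155 + 7.76/2280 = 722.6 d.
q = Δh / Σ(b_i/K_i) = 6.64 / 722.6 = 0.009189 m/day.
In each layer the seepage velocity is v_i = q/n_i, so the layer transit time is t_i = b_i·n_i / q:
  layer 1 (silt): t_1 = 11.2 × 0.18 / 0.009189 = 219.4 d
  layer 2 (clean gravel): t_2 = 7.76 × 0.29 / 0.009189 = 244.9 d
Total t = Σ t_i = 464.3 days = 1.271 years.

1.27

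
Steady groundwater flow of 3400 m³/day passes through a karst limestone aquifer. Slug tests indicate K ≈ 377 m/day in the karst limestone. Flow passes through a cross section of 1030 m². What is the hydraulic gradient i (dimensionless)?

0.00876

From Q = K·A·i, i = Q / (K·A) = 3400 / (377.0 × 1030) = 0.008756.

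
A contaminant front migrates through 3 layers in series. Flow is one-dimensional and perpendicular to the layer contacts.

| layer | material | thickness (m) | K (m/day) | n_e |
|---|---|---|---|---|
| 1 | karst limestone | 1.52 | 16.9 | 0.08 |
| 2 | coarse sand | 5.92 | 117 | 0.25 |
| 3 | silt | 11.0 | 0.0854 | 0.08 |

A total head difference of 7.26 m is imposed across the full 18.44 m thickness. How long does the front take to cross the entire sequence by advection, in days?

With flow normal to the layers, continuity requires the same specific discharge q through every layer.
Σ(b_i/K_i) = 1.52/16.9 + 5.92/117 + 11.0/0.0854 = 128.9 d.
q = Δh / Σ(b_i/K_i) = 7.26 / 128.9 = 0.05630 m/day.
In each layer the seepage velocity is v_i = q/n_i, so the layer transit time is t_i = b_i·n_i / q:
  layer 1 (karst limestone): t_1 = 1.52 × 0.08 / 0.05630 = 2.160 d
  layer 2 (coarse sand): t_2 = 5.92 × 0.25 / 0.05630 = 26.29 d
  layer 3 (silt): t_3 = 11.0 × 0.08 / 0.05630 = 15.63 d
Total t = Σ t_i = 44.08 days.

44.1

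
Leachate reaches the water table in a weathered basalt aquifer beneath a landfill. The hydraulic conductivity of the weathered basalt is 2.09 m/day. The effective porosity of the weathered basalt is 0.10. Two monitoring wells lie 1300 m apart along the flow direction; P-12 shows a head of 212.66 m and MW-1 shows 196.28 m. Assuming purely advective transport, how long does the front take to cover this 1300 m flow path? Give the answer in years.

13.5

Hydraulic gradient i = (212.66 − 196.28) / 1300 = 16.38 / 1300 = 0.01260.
Darcy flux q = K · i = 2.090 × 0.01260 = 0.02633 m/day.
Seepage velocity v = q / n_e = 0.02633 / 0.10 = 0.2633 m/day.
Travel time t = L / v = 1300 / 0.2633 = 4937 days = 13.52 years.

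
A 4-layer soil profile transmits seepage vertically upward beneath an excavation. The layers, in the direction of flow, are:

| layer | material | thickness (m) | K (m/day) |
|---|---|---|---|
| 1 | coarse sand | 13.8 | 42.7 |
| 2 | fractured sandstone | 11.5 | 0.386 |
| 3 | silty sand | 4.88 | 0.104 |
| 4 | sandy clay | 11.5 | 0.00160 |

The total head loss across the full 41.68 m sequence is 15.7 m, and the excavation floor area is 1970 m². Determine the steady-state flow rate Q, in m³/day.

4.26

Flow is perpendicular to layering, so the layers act in series and the equivalent K is the thickness-weighted harmonic mean.
Total thickness L = 13.8 + 11.5 + 4.88 + 11.5 = 41.68 m.
Σ(b_i/K_i) = 13.8/42.7 + 11.5/0.386 + 4.88/0.104 + 11.5/0.00160 = 7265 d.
K_eq = L / Σ(b_i/K_i) = 41.68 / 7265 = 0.005737 m/day.
Q = K_eq · A · (Δh/L) = 0.005737 × 1970 × (15.7/41.68) = 4.258 m³/day.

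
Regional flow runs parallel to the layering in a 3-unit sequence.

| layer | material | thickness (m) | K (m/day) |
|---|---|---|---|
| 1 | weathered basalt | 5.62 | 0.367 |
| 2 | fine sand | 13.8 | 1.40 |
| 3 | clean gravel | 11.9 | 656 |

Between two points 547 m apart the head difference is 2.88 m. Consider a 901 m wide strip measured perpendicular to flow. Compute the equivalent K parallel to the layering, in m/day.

250

Flow is parallel to layering, so each bed carries its own Darcy discharge and the transmissivities add.
Σ(K_i·b_i) = 0.367×5.62 + 1.40×13.8 + 656×11.9 = 7828 m²/day.
Total thickness b = 31.32 m, so K_eq = Σ(K_i·b_i)/b = 249.9 m/day.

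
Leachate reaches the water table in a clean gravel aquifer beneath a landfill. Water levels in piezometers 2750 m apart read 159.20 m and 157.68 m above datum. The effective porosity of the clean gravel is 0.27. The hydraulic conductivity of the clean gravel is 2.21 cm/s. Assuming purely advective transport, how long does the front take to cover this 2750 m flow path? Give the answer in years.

1.93

Convert K: 2.21 cm/s × 864 = 1909 m/day.
Hydraulic gradient i = (159.20 − 157.68) / 2750 = 1.52 / 2750 = 0.0005527.
Darcy flux q = K · i = 1909 × 0.0005527 = 1.055 m/day.
Seepage velocity v = q / n_e = 1.055 / 0.27 = 3.909 m/day.
Travel time t = L / v = 2750 / 3.909 = 703.5 days = 1.926 years.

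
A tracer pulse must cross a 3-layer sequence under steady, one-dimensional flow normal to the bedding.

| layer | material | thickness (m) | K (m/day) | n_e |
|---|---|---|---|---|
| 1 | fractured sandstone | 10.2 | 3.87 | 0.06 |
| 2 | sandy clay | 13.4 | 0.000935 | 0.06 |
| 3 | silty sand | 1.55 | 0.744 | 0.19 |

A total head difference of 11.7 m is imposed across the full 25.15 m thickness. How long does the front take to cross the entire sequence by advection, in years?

With flow normal to the layers, continuity requires the same specific discharge q through every layer.
Σ(b_i/K_i) = 10.2/3.87 + 13.4/0.000935 + 1.55/0.744 = 14336 d.
q = Δh / Σ(b_i/K_i) = 11.7 / 14336 = 0.0008161 m/day.
In each layer the seepage velocity is v_i = q/n_i, so the layer transit time is t_i = b_i·n_i / q:
  layer 1 (fractured sandstone): t_1 = 10.2 × 0.06 / 0.0008161 = 749.9 d
  layer 2 (sandy clay): t_2 = 13.4 × 0.06 / 0.0008161 = 985.2 d
  layer 3 (silty sand): t_3 = 1.55 × 0.19 / 0.0008161 = 360.9 d
Total t = Σ t_i = 2096 days = 5.738 years.

5.74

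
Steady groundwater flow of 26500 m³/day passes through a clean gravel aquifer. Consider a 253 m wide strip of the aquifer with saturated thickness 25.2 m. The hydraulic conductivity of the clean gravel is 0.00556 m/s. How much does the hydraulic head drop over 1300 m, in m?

11.2

Convert K: 0.00556 m/s × 86400 = 480.4 m/day.
Cross-sectional area A = 253 × 25.2 = 6376 m².
From Q = K·A·i, i = Q / (K·A) = 26500 / (480.4 × 6376) = 0.008652.
Head loss Δh = i · L = 0.008652 × 1300 = 11.25 m.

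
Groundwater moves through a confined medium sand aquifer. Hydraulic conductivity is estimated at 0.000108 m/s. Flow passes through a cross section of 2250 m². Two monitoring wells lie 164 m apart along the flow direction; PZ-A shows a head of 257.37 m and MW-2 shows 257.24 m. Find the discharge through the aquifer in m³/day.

16.6

Convert K: 0.000108 m/s × 86400 = 9.331 m/day.
Hydraulic gradient i = (257.37 − 257.24) / 164 = 0.13 / 164 = 0.0007927.
Darcy's law: Q = K · A · i = 9.331 × 2250 × 0.0007927 = 16.64 m³/day.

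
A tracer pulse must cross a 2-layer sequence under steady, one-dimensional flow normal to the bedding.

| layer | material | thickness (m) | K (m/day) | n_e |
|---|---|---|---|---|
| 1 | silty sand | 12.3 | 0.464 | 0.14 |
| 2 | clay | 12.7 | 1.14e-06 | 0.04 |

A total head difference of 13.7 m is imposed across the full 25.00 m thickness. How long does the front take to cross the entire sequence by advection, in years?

4960

With flow normal to the layers, continuity requires the same specific discharge q through every layer.
Σ(b_i/K_i) = 12.3/0.464 + 12.7/1.14e-06 = 1.114e+07 d.
q = Δh / Σ(b_i/K_i) = 13.7 / 1.114e+07 = 1.230e-06 m/day.
In each layer the seepage velocity is v_i = q/n_i, so the layer transit time is t_i = b_i·n_i / q:
  layer 1 (silty sand): t_1 = 12.3 × 0.14 / 1.230e-06 = 1.400e+06 d
  layer 2 (clay): t_2 = 12.7 × 0.04 / 1.230e-06 = 4.131e+05 d
Total t = Σ t_i = 1.813e+06 days = 4965 years.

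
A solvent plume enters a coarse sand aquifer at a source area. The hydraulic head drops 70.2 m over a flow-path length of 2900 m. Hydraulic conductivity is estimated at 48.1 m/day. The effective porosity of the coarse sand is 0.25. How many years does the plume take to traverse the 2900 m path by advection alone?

Hydraulic gradient i = Δh / L = 70.2 / 2900 = 0.02421.
Darcy flux q = K · i = 48.10 × 0.02421 = 1.164 m/day.
Seepage velocity v = q / n_e = 1.164 / 0.25 = 4.657 m/day.
Travel time t = L / v = 2900 / 4.657 = 622.7 days = 1.705 years.

1.70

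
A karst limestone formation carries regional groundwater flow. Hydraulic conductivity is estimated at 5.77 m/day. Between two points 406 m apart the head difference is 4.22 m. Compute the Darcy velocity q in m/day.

Hydraulic gradient i = Δh / L = 4.22 / 406 = 0.01039.
Specific discharge q = K · i = 5.770 × 0.01039 = 0.05997 m/day.

0.0600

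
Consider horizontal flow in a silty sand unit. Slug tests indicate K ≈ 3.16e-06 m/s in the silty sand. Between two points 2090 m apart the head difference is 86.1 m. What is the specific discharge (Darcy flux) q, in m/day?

0.0112

Convert K: 3.16e-06 m/s × 86400 = 0.2730 m/day.
Hydraulic gradient i = Δh / L = 86.1 / 2090 = 0.04120.
Specific discharge q = K · i = 0.2730 × 0.04120 = 0.01125 m/day.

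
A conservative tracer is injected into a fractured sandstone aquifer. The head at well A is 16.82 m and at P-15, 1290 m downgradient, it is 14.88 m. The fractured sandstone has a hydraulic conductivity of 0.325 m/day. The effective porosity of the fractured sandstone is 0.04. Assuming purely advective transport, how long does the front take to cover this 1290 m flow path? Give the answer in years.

289

Hydraulic gradient i = (16.82 − 14.88) / 1290 = 1.94 / 1290 = 0.001504.
Darcy flux q = K · i = 0.3250 × 0.001504 = 0.0004888 m/day.
Seepage velocity v = q / n_e = 0.0004888 / 0.04 = 0.01222 m/day.
Travel time t = L / v = 1290 / 0.01222 = 1.056e+05 days = 289.0 years.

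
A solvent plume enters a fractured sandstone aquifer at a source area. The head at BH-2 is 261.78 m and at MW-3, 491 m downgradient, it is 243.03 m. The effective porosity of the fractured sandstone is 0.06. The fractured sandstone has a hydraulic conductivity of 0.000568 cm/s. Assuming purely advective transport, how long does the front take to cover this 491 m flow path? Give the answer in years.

4.30

Convert K: 0.000568 cm/s × 864 = 0.4908 m/day.
Hydraulic gradient i = (261.78 − 243.03) / 491 = 18.75 / 491 = 0.03819.
Darcy flux q = K · i = 0.4908 × 0.03819 = 0.01874 m/day.
Seepage velocity v = q / n_e = 0.01874 / 0.06 = 0.3123 m/day.
Travel time t = L / v = 491 / 0.3123 = 1572 days = 4.304 years.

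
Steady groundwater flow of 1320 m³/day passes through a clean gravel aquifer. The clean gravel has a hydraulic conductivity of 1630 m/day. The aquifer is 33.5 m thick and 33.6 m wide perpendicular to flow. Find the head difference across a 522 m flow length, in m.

0.376

Cross-sectional area A = 33.6 × 33.5 = 1126 m².
From Q = K·A·i, i = Q / (K·A) = 1320 / (1630 × 1126) = 0.0007195.
Head loss Δh = i · L = 0.0007195 × 522 = 0.3756 m.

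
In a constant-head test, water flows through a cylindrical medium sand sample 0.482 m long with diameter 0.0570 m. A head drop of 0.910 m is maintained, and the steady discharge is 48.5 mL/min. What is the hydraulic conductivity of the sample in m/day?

14.5

Cross-sectional area A = π·(d/2)² = π × (0.0570/2)² = 0.002552 m².
Convert discharge: 48.5 mL/min = 8.083e-07 m³/s.
Darcy's law rearranged: K = Q·L / (A·Δh) = 8.083e-07 × 0.482 / (0.002552 × 0.910) = 0.0001678 m/s = 14.50 m/day.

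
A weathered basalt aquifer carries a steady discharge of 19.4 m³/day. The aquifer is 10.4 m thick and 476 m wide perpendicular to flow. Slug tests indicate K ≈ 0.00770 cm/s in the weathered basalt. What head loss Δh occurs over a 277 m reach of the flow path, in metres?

0.163

Convert K: 0.00770 cm/s × 864 = 6.653 m/day.
Cross-sectional area A = 476 × 10.4 = 4950 m².
From Q = K·A·i, i = Q / (K·A) = 19.4 / (6.653 × 4950) = 0.0005891.
Head loss Δh = i · L = 0.0005891 × 277 = 0.1632 m.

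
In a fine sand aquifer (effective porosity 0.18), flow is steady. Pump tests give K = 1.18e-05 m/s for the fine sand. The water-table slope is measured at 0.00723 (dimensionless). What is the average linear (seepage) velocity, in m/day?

Convert K: 1.18e-05 m/s × 86400 = 1.020 m/day.
Hydraulic gradient i = 0.00723.
Darcy flux q = K · i = 1.020 × 0.007230 = 0.007371 m/day.
Seepage velocity v = q / n_e = 0.007371 / 0.18 = 0.04095 m/day.

0.0410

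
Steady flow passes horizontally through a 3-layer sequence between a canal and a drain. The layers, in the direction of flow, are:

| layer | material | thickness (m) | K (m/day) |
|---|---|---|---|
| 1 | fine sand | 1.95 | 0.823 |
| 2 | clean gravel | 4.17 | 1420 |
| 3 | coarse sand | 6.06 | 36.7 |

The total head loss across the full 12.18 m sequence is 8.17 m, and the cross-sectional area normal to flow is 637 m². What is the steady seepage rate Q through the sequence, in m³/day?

Flow is perpendicular to layering, so the layers act in series and the equivalent K is the thickness-weighted harmonic mean.
Total thickness L = 1.95 + 4.17 + 6.06 = 12.18 m.
Σ(b_i/K_i) = 1.95/0.823 + 4.17/1420 + 6.06/36.7 = 2.537 d.
K_eq = L / Σ(b_i/K_i) = 12.18 / 2.537 = 4.800 m/day.
Q = K_eq · A · (Δh/L) = 4.800 × 637 × (8.17/12.18) = 2051 m³/day.

2050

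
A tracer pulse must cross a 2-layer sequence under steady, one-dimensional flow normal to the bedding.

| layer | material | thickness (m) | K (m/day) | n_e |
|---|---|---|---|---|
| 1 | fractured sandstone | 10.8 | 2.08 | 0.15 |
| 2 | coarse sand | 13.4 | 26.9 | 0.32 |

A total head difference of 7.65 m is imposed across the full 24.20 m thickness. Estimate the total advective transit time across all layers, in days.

With flow normal to the layers, continuity requires the same specific discharge q through every layer.
Σ(b_i/K_i) = 10.8/2.08 + 13.4/26.9 = 5.690 d.
q = Δh / Σ(b_i/K_i) = 7.65 / 5.690 = 1.344 m/day.
In each layer the seepage velocity is v_i = q/n_i, so the layer transit time is t_i = b_i·n_i / q:
  layer 1 (fractured sandstone): t_1 = 10.8 × 0.15 / 1.344 = 1.205 d
  layer 2 (coarse sand): t_2 = 13.4 × 0.32 / 1.344 = 3.190 d
Total t = Σ t_i = 4.395 days.

4.39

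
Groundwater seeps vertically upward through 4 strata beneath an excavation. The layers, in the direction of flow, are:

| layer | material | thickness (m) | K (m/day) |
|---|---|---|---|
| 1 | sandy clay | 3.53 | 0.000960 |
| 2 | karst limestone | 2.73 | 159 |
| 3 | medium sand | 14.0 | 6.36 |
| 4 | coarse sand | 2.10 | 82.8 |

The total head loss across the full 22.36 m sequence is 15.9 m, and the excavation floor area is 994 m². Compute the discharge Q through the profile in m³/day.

Flow is perpendicular to layering, so the layers act in series and the equivalent K is the thickness-weighted harmonic mean.
Total thickness L = 3.53 + 2.73 + 14.0 + 2.10 = 22.36 m.
Σ(b_i/K_i) = 3.53/0.000960 + 2.73/159 + 14.0/6.36 + 2.10/82.8 = 3679 d.
K_eq = L / Σ(b_i/K_i) = 22.36 / 3679 = 0.006077 m/day.
Q = K_eq · A · (Δh/L) = 0.006077 × 994 × (15.9/22.36) = 4.296 m³/day.

4.30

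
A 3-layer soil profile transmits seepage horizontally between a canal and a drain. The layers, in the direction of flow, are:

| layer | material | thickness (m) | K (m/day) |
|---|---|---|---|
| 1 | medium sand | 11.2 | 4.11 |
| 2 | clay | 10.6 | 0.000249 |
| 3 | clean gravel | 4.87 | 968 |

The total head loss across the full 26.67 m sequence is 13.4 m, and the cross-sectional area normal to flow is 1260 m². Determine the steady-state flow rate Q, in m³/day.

0.397

Flow is perpendicular to layering, so the layers act in series and the equivalent K is the thickness-weighted harmonic mean.
Total thickness L = 11.2 + 10.6 + 4.87 = 26.67 m.
Σ(b_i/K_i) = 11.2/4.11 + 10.6/0.000249 + 4.87/968 = 42573 d.
K_eq = L / Σ(b_i/K_i) = 26.67 / 42573 = 0.0006265 m/day.
Q = K_eq · A · (Δh/L) = 0.0006265 × 1260 × (13.4/26.67) = 0.3966 m³/day.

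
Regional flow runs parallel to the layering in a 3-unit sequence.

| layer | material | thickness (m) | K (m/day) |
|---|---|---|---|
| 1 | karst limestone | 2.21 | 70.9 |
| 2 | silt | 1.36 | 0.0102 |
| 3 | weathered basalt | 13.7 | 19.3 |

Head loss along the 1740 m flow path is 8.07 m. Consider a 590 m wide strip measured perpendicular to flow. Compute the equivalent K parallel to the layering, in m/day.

Flow is parallel to layering, so each bed carries its own Darcy discharge and the transmissivities add.
Σ(K_i·b_i) = 70.9×2.21 + 0.0102×1.36 + 19.3×13.7 = 421.1 m²/day.
Total thickness b = 17.27 m, so K_eq = Σ(K_i·b_i)/b = 24.38 m/day.

24.4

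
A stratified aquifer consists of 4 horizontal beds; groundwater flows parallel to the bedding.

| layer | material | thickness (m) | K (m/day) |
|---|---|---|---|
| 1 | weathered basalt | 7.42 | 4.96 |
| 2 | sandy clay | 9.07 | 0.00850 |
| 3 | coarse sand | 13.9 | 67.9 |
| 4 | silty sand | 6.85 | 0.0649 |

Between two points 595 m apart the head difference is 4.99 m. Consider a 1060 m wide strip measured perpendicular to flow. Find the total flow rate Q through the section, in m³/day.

8720

Flow is parallel to layering, so each bed carries its own Darcy discharge and the transmissivities add.
Σ(K_i·b_i) = 4.96×7.42 + 0.00850×9.07 + 67.9×13.9 + 0.0649×6.85 = 981.1 m²/day.
Hydraulic gradient i = Δh / L = 4.99 / 595 = 0.008387.
Q = Σ(K_i·b_i) · W · i = 981.1 × 1060 × 0.008387 = 8722 m³/day.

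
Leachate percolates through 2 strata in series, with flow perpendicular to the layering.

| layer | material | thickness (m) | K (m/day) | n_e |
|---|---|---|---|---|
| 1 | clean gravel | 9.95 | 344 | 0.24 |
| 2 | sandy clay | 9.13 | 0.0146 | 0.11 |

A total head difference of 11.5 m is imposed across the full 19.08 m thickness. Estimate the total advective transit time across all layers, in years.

With flow normal to the layers, continuity requires the same specific discharge q through every layer.
Σ(b_i/K_i) = 9.95/344 + 9.13/0.0146 = 625.4 d.
q = Δh / Σ(b_i/K_i) = 11.5 / 625.4 = 0.01839 m/day.
In each layer the seepage velocity is v_i = q/n_i, so the layer transit time is t_i = b_i·n_i / q:
  layer 1 (clean gravel): t_1 = 9.95 × 0.24 / 0.01839 = 129.9 d
  layer 2 (sandy clay): t_2 = 9.13 × 0.11 / 0.01839 = 54.61 d
Total t = Σ t_i = 184.5 days = 0.5051 years.

0.505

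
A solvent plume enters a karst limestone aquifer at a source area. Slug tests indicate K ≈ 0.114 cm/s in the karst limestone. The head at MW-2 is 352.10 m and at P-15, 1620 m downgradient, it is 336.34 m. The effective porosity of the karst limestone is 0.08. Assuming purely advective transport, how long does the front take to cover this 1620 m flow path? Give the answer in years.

0.370

Convert K: 0.114 cm/s × 864 = 98.50 m/day.
Hydraulic gradient i = (352.10 − 336.34) / 1620 = 15.76 / 1620 = 0.009728.
Darcy flux q = K · i = 98.50 × 0.009728 = 0.9582 m/day.
Seepage velocity v = q / n_e = 0.9582 / 0.08 = 11.98 m/day.
Travel time t = L / v = 1620 / 11.98 = 135.3 days = 0.3703 years.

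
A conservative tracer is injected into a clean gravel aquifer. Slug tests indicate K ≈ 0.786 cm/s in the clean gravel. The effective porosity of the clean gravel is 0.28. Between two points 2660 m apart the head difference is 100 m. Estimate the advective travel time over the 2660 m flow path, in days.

29.2

Convert K: 0.786 cm/s × 864 = 679.1 m/day.
Hydraulic gradient i = Δh / L = 100 / 2660 = 0.03759.
Darcy flux q = K · i = 679.1 × 0.03759 = 25.53 m/day.
Seepage velocity v = q / n_e = 25.53 / 0.28 = 91.18 m/day.
Travel time t = L / v = 2660 / 91.18 = 29.17 days.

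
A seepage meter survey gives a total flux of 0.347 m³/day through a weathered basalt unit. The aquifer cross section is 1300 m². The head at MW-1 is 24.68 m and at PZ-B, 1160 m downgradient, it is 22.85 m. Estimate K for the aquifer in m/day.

0.169

Hydraulic gradient i = (24.68 − 22.85) / 1160 = 1.83 / 1160 = 0.001578.
From Q = K·A·i, K = Q / (A·i) = 0.347 / (1300 × 0.001578) = 0.1692 m/day.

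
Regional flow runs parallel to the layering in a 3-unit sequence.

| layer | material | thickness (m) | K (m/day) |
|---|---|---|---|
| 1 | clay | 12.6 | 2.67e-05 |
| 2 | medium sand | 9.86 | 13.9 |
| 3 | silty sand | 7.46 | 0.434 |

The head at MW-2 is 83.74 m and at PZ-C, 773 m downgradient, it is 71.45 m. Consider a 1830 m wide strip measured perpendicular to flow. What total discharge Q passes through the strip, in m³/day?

4080

Flow is parallel to layering, so each bed carries its own Darcy discharge and the transmissivities add.
Σ(K_i·b_i) = 2.67e-05×12.6 + 13.9×9.86 + 0.434×7.46 = 140.3 m²/day.
Hydraulic gradient i = (83.74 − 71.45) / 773 = 12.29 / 773 = 0.01590.
Q = Σ(K_i·b_i) · W · i = 140.3 × 1830 × 0.01590 = 4082 m³/day.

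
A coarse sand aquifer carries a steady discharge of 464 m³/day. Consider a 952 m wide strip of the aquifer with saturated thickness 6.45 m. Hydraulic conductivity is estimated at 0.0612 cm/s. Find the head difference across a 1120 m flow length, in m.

Convert K: 0.0612 cm/s × 864 = 52.88 m/day.
Cross-sectional area A = 952 × 6.45 = 6140 m².
From Q = K·A·i, i = Q / (K·A) = 464 / (52.88 × 6140) = 0.001429.
Head loss Δh = i · L = 0.001429 × 1120 = 1.601 m.

1.60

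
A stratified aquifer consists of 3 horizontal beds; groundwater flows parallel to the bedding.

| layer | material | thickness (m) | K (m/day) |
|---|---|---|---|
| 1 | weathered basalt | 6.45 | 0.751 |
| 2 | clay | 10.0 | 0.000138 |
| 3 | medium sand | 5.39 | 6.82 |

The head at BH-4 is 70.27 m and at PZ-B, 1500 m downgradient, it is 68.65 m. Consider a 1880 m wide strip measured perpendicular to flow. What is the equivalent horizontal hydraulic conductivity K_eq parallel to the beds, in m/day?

Flow is parallel to layering, so each bed carries its own Darcy discharge and the transmissivities add.
Σ(K_i·b_i) = 0.751×6.45 + 0.000138×10.0 + 6.82×5.39 = 41.61 m²/day.
Total thickness b = 21.84 m, so K_eq = Σ(K_i·b_i)/b = 1.905 m/day.

1.90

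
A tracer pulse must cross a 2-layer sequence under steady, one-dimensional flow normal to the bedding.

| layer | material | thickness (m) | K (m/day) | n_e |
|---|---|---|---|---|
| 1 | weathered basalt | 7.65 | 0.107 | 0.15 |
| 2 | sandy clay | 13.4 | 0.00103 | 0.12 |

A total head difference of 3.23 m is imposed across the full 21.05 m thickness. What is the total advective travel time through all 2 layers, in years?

With flow normal to the layers, continuity requires the same specific discharge q through every layer.
Σ(b_i/K_i) = 7.65/0.107 + 13.4/0.00103 = 13081 d.
q = Δh / Σ(b_i/K_i) = 3.23 / 13081 = 0.0002469 m/day.
In each layer the seepage velocity is v_i = q/n_i, so the layer transit time is t_i = b_i·n_i / q:
  layer 1 (weathered basalt): t_1 = 7.65 × 0.15 / 0.0002469 = 4647 d
  layer 2 (sandy clay): t_2 = 13.4 × 0.12 / 0.0002469 = 6512 d
Total t = Σ t_i = 11160 days = 30.55 years.

30.6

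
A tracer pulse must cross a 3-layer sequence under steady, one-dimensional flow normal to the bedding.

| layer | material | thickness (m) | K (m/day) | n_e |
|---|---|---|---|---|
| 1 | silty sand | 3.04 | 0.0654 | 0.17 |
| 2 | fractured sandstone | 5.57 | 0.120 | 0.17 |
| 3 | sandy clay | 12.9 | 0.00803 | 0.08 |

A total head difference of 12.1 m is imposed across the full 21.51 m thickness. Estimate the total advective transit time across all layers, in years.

With flow normal to the layers, continuity requires the same specific discharge q through every layer.
Σ(b_i/K_i) = 3.04/0.0654 + 5.57/0.120 + 12.9/0.00803 = 1699 d.
q = Δh / Σ(b_i/K_i) = 12.1 / 1699 = 0.007120 m/day.
In each layer the seepage velocity is v_i = q/n_i, so the layer transit time is t_i = b_i·n_i / q:
  layer 1 (silty sand): t_1 = 3.04 × 0.17 / 0.007120 = 72.58 d
  layer 2 (fractured sandstone): t_2 = 5.57 × 0.17 / 0.007120 = 133.0 d
  layer 3 (sandy clay): t_3 = 12.9 × 0.08 / 0.007120 = 144.9 d
Total t = Σ t_i = 350.5 days = 0.9596 years.

0.960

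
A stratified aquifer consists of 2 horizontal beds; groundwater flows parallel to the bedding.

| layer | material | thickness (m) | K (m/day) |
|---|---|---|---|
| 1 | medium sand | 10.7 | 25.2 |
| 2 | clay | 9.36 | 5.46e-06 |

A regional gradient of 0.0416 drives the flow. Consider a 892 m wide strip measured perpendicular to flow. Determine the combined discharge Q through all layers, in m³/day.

10000

Flow is parallel to layering, so each bed carries its own Darcy discharge and the transmissivities add.
Σ(K_i·b_i) = 25.2×10.7 + 5.46e-06×9.36 = 269.6 m²/day.
Hydraulic gradient i = 0.0416.
Q = Σ(K_i·b_i) · W · i = 269.6 × 892 × 0.04160 = 10006 m³/day.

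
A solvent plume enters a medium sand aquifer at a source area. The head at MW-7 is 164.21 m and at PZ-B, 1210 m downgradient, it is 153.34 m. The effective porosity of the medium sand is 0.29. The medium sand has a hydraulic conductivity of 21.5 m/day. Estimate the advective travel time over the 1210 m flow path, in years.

Hydraulic gradient i = (164.21 − 153.34) / 1210 = 10.87 / 1210 = 0.008983.
Darcy flux q = K · i = 21.50 × 0.008983 = 0.1931 m/day.
Seepage velocity v = q / n_e = 0.1931 / 0.29 = 0.6660 m/day.
Travel time t = L / v = 1210 / 0.6660 = 1817 days = 4.974 years.

4.97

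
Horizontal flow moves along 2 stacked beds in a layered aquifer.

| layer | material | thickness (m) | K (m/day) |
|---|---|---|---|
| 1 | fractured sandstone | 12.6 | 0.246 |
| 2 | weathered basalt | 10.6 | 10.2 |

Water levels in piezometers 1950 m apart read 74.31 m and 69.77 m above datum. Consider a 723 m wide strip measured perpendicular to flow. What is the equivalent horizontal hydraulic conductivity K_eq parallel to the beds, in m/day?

4.79

Flow is parallel to layering, so each bed carries its own Darcy discharge and the transmissivities add.
Σ(K_i·b_i) = 0.246×12.6 + 10.2×10.6 = 111.2 m²/day.
Total thickness b = 23.20 m, so K_eq = Σ(K_i·b_i)/b = 4.794 m/day.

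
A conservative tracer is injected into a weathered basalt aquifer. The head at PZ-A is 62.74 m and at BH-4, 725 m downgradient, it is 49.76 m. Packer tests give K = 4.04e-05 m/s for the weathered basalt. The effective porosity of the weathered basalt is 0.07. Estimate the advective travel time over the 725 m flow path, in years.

Convert K: 4.04e-05 m/s × 86400 = 3.491 m/day.
Hydraulic gradient i = (62.74 − 49.76) / 725 = 12.98 / 725 = 0.01790.
Darcy flux q = K · i = 3.491 × 0.01790 = 0.06249 m/day.
Seepage velocity v = q / n_e = 0.06249 / 0.07 = 0.8928 m/day.
Travel time t = L / v = 725 / 0.8928 = 812.1 days = 2.223 years.

2.22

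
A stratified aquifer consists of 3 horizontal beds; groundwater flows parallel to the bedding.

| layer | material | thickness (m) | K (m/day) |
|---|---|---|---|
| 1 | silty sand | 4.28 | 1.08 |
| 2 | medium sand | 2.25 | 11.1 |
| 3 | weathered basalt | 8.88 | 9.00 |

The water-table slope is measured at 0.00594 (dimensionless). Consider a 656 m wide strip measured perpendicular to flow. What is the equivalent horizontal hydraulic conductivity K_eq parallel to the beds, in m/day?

Flow is parallel to layering, so each bed carries its own Darcy discharge and the transmissivities add.
Σ(K_i·b_i) = 1.08×4.28 + 11.1×2.25 + 9.00×8.88 = 109.5 m²/day.
Total thickness b = 15.41 m, so K_eq = Σ(K_i·b_i)/b = 7.107 m/day.

7.11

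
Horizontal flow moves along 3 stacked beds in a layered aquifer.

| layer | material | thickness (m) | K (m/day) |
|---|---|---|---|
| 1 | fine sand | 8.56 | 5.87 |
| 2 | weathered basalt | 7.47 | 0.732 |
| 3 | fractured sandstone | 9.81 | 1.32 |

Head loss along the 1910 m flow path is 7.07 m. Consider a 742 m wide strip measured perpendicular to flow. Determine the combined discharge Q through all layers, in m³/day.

Flow is parallel to layering, so each bed carries its own Darcy discharge and the transmissivities add.
Σ(K_i·b_i) = 5.87×8.56 + 0.732×7.47 + 1.32×9.81 = 68.66 m²/day.
Hydraulic gradient i = Δh / L = 7.07 / 1910 = 0.003702.
Q = Σ(K_i·b_i) · W · i = 68.66 × 742 × 0.003702 = 188.6 m³/day.

189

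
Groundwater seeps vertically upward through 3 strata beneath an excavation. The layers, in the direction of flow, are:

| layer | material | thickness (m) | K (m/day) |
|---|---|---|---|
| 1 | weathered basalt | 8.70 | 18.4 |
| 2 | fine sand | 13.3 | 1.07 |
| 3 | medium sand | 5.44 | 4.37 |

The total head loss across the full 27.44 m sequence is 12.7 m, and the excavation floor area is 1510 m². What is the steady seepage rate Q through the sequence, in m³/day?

Flow is perpendicular to layering, so the layers act in series and the equivalent K is the thickness-weighted harmonic mean.
Total thickness L = 8.70 + 13.3 + 5.44 = 27.44 m.
Σ(b_i/K_i) = 8.70/18.4 + 13.3/1.07 + 5.44/4.37 = 14.15 d.
K_eq = L / Σ(b_i/K_i) = 27.44 / 14.15 = 1.940 m/day.
Q = K_eq · A · (Δh/L) = 1.940 × 1510 × (12.7/27.44) = 1355 m³/day.

1360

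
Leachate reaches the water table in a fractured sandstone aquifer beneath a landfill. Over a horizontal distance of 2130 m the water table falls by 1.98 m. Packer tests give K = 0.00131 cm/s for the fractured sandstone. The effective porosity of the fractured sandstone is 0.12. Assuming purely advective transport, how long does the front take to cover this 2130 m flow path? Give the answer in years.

Convert K: 0.00131 cm/s × 864 = 1.132 m/day.
Hydraulic gradient i = Δh / L = 1.98 / 2130 = 0.0009296.
Darcy flux q = K · i = 1.132 × 0.0009296 = 0.001052 m/day.
Seepage velocity v = q / n_e = 0.001052 / 0.12 = 0.008768 m/day.
Travel time t = L / v = 2130 / 0.008768 = 2.429e+05 days = 665.1 years.

665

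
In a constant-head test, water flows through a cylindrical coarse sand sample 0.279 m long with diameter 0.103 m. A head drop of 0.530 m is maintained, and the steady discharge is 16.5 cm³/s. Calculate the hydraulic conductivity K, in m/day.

Cross-sectional area A = π·(d/2)² = π × (0.103/2)² = 0.008332 m².
Convert discharge: 16.5 cm³/s = 1.650e-05 m³/s.
Darcy's law rearranged: K = Q·L / (A·Δh) = 1.650e-05 × 0.279 / (0.008332 × 0.530) = 0.001042 m/s = 90.07 m/day.

90.1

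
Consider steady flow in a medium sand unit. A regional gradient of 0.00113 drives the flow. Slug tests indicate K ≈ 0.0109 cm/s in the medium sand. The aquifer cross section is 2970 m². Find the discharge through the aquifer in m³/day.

Convert K: 0.0109 cm/s × 864 = 9.418 m/day.
Hydraulic gradient i = 0.00113.
Darcy's law: Q = K · A · i = 9.418 × 2970 × 0.001130 = 31.61 m³/day.

31.6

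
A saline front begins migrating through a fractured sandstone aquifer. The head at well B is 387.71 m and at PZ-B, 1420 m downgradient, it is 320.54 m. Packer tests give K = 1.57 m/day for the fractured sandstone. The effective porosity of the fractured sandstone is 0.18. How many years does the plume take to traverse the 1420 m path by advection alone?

9.42

Hydraulic gradient i = (387.71 − 320.54) / 1420 = 67.17 / 1420 = 0.04730.
Darcy flux q = K · i = 1.570 × 0.04730 = 0.07427 m/day.
Seepage velocity v = q / n_e = 0.07427 / 0.18 = 0.4126 m/day.
Travel time t = L / v = 1420 / 0.4126 = 3442 days = 9.423 years.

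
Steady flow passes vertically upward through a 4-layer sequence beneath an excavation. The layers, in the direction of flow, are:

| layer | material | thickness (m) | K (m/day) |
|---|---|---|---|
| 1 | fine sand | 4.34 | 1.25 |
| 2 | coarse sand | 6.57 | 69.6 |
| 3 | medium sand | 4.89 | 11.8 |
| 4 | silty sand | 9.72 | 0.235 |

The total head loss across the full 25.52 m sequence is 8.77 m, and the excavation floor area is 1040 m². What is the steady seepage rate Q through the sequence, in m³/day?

Flow is perpendicular to layering, so the layers act in series and the equivalent K is the thickness-weighted harmonic mean.
Total thickness L = 4.34 + 6.57 + 4.89 + 9.72 = 25.52 m.
Σ(b_i/K_i) = 4.34/1.25 + 6.57/69.6 + 4.89/11.8 + 9.72/0.235 = 45.34 d.
K_eq = L / Σ(b_i/K_i) = 25.52 / 45.34 = 0.5628 m/day.
Q = K_eq · A · (Δh/L) = 0.5628 × 1040 × (8.77/25.52) = 201.2 m³/day.

201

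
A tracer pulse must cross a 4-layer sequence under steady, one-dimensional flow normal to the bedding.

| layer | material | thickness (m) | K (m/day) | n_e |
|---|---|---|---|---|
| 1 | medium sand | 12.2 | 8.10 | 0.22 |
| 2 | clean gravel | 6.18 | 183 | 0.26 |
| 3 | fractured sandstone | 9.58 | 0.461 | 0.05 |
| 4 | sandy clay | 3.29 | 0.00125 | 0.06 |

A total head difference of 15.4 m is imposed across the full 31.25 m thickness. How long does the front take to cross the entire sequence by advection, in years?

2.34

With flow normal to the layers, continuity requires the same specific discharge q through every layer.
Σ(b_i/K_i) = 12.2/8.10 + 6.18/183 + 9.58/0.461 + 3.29/0.00125 = 2654 d.
q = Δh / Σ(b_i/K_i) = 15.4 / 2654 = 0.005802 m/day.
In each layer the seepage velocity is v_i = q/n_i, so the layer transit time is t_i = b_i·n_i / q:
  layer 1 (medium sand): t_1 = 12.2 × 0.22 / 0.005802 = 462.6 d
  layer 2 (clean gravel): t_2 = 6.18 × 0.26 / 0.005802 = 276.9 d
  layer 3 (fractured sandstone): t_3 = 9.58 × 0.05 / 0.005802 = 82.56 d
  layer 4 (sandy clay): t_4 = 3.29 × 0.06 / 0.005802 = 34.02 d
Total t = Σ t_i = 856.1 days = 2.344 years.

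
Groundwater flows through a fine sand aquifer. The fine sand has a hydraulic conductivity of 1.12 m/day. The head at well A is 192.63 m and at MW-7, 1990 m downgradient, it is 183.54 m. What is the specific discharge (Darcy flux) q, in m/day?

Hydraulic gradient i = (192.63 − 183.54) / 1990 = 9.09 / 1990 = 0.004568.
Specific discharge q = K · i = 1.120 × 0.004568 = 0.005116 m/day.

0.00512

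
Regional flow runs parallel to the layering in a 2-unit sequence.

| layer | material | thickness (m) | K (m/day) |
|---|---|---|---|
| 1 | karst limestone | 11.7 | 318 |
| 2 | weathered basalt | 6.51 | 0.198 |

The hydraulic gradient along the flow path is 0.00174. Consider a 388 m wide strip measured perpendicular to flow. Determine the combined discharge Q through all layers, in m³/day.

Flow is parallel to layering, so each bed carries its own Darcy discharge and the transmissivities add.
Σ(K_i·b_i) = 318×11.7 + 0.198×6.51 = 3722 m²/day.
Hydraulic gradient i = 0.00174.
Q = Σ(K_i·b_i) · W · i = 3722 × 388 × 0.001740 = 2513 m³/day.

2510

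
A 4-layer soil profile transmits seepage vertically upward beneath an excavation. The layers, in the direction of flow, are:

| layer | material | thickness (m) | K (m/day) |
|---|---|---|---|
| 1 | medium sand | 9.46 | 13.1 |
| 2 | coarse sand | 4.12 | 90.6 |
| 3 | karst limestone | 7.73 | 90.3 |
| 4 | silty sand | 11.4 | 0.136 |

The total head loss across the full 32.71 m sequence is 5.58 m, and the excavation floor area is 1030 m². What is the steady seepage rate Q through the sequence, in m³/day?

67.9

Flow is perpendicular to layering, so the layers act in series and the equivalent K is the thickness-weighted harmonic mean.
Total thickness L = 9.46 + 4.12 + 7.73 + 11.4 = 32.71 m.
Σ(b_i/K_i) = 9.46/13.1 + 4.12/90.6 + 7.73/90.3 + 11.4/0.136 = 84.68 d.
K_eq = L / Σ(b_i/K_i) = 32.71 / 84.68 = 0.3863 m/day.
Q = K_eq · A · (Δh/L) = 0.3863 × 1030 × (5.58/32.71) = 67.87 m³/day.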